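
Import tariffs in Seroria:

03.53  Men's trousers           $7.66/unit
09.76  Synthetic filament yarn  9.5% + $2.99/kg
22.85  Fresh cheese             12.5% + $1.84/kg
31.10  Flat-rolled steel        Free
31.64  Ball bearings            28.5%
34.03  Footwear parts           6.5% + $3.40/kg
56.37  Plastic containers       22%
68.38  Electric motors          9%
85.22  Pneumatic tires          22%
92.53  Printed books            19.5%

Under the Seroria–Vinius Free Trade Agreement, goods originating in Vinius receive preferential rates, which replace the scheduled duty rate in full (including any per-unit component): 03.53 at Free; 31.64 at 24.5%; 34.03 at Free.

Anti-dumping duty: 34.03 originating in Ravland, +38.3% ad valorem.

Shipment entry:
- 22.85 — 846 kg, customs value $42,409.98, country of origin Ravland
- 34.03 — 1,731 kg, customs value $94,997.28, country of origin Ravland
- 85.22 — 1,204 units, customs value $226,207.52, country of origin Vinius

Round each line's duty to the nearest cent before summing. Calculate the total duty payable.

Line 1 (22.85, Ravland, 846 kg, $42,409.98):
Base rate for 22.85 is 12.5% + $1.84/kg.
Duty = $42,409.98 × 12.5% + 846 × $1.84 = $6,857.89.
Line 2 (34.03, Ravland, 1,731 kg, $94,997.28):
Base rate for 34.03 is 6.5% + $3.40/kg.
34.03 has an FTA preferential rate, but origin Ravland is not Vinius; base rate stands.
Additional duty on 34.03 from Ravland: +38.3%. Applied ad valorem rate: 6.5% + 38.3% = 44.8%.
Duty = $94,997.28 × 44.8% + 1,731 × $3.40 = $48,444.18.
Line 3 (85.22, Vinius, 1,204 units, $226,207.52):
Base rate for 85.22 is 22%.
Origin Vinius is the FTA partner but 85.22 is not on the preference list; base rate stands.
Duty = $226,207.52 × 22% = $49,765.65.
Total = $6,857.89 + $48,444.18 + $49,765.65 = $105,067.72.

$105,067.72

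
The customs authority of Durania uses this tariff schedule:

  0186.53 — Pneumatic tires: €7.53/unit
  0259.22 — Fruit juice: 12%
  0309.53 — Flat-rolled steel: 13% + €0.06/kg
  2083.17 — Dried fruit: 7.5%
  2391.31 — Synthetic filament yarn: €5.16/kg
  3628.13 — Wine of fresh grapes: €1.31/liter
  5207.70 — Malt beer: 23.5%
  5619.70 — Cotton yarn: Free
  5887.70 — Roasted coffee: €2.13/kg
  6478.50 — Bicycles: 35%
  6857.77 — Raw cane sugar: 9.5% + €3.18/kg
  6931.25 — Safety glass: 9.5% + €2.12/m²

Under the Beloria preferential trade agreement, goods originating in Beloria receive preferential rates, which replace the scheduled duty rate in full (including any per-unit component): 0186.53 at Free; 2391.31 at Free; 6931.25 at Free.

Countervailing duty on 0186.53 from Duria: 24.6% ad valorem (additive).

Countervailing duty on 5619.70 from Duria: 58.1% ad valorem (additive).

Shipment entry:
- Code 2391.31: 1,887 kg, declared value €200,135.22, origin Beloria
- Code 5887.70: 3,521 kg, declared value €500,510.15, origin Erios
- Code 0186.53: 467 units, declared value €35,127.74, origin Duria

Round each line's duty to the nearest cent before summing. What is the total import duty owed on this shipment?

€19,657.66

Line 1 (2391.31, Beloria, 1,887 kg, €200,135.22):
Base rate for 2391.31 is €5.16/kg.
Origin Beloria qualifies under the Durania–Beloria agreement and 2391.31 is covered: preferential rate Free applies instead.
Duty = €200,135.22 × 0% = €0.00.
Line 2 (5887.70, Erios, 3,521 kg, €500,510.15):
Base rate for 5887.70 is €2.13/kg.
Duty = 3,521 × €2.13 = €7,499.73.
Line 3 (0186.53, Duria, 467 units, €35,127.74):
Base rate for 0186.53 is €7.53/unit.
0186.53 has an FTA preferential rate, but origin Duria is not Beloria; base rate stands.
Additional duty on 0186.53 from Duria: +24.6% ad valorem. Applied ad valorem rate = 24.6%.
Duty = €35,127.74 × 24.6% + 467 × €7.53 = €12,157.93.
Total = €0.00 + €7,499.73 + €12,157.93 = €19,657.66.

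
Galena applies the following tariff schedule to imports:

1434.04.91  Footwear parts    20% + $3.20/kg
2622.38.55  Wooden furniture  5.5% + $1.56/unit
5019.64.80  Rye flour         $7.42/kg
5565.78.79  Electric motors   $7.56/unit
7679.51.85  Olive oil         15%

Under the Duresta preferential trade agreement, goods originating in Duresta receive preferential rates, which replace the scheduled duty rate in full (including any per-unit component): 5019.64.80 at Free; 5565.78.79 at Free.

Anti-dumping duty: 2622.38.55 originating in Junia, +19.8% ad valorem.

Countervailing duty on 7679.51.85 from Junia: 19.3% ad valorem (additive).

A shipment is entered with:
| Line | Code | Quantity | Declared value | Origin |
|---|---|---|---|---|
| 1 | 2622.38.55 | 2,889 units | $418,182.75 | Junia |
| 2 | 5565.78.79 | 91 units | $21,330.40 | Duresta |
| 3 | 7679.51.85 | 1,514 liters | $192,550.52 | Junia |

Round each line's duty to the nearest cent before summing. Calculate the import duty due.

Line 1 (2622.38.55, Junia, 2,889 units, $418,182.75):
Base rate for 2622.38.55 is 5.5% + $1.56/unit.
Additional duty on 2622.38.55 from Junia: +19.8%. Applied ad valorem rate: 5.5% + 19.8% = 25.3%.
Duty = $418,182.75 × 25.3% + 2,889 × $1.56 = $110,307.08.
Line 2 (5565.78.79, Duresta, 91 units, $21,330.40):
Base rate for 5565.78.79 is $7.56/unit.
Origin Duresta qualifies under the Galena–Duresta agreement and 5565.78.79 is covered: preferential rate Free applies instead.
Duty = $21,330.40 × 0% = $0.00.
Line 3 (7679.51.85, Junia, 1,514 liters, $192,550.52):
Base rate for 7679.51.85 is 15%.
Additional duty on 7679.51.85 from Junia: +19.3%. Applied ad valorem rate: 15% + 19.3% = 34.3%.
Duty = $192,550.52 × 34.3% = $66,044.83.
Total = $110,307.08 + $0.00 + $66,044.83 = $176,351.91.

$176,351.91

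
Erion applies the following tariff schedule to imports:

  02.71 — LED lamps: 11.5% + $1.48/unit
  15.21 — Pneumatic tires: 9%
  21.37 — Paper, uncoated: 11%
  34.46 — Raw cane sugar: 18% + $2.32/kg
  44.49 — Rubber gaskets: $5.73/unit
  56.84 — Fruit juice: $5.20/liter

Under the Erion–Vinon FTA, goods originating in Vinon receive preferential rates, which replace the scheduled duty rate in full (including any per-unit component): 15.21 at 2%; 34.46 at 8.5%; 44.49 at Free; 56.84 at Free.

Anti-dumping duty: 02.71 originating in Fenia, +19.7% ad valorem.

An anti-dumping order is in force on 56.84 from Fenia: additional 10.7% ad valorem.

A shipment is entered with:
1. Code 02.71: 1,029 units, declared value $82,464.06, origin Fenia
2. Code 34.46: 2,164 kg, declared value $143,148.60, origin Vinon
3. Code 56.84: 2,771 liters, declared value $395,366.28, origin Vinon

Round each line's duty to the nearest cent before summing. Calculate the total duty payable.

Line 1 (02.71, Fenia, 1,029 units, $82,464.06):
Base rate for 02.71 is 11.5% + $1.48/unit.
Additional duty on 02.71 from Fenia: +19.7%. Applied ad valorem rate: 11.5% + 19.7% = 31.2%.
Duty = $82,464.06 × 31.2% + 1,029 × $1.48 = $27,251.71.
Line 2 (34.46, Vinon, 2,164 kg, $143,148.60):
Base rate for 34.46 is 18% + $2.32/kg.
Origin Vinon qualifies under the Erion–Vinon agreement and 34.46 is covered: preferential rate 8.5% applies instead.
Duty = $143,148.60 × 8.5% = $12,167.63.
Line 3 (56.84, Vinon, 2,771 liters, $395,366.28):
Base rate for 56.84 is $5.20/liter.
Origin Vinon qualifies under the Erion–Vinon agreement and 56.84 is covered: preferential rate Free applies instead.
The additional-duty order on 56.84 targets Fenia, not Vinon; it does not apply.
Duty = $395,366.28 × 0% = $0.00.
Total = $27,251.71 + $12,167.63 + $0.00 = $39,419.34.

$39,419.34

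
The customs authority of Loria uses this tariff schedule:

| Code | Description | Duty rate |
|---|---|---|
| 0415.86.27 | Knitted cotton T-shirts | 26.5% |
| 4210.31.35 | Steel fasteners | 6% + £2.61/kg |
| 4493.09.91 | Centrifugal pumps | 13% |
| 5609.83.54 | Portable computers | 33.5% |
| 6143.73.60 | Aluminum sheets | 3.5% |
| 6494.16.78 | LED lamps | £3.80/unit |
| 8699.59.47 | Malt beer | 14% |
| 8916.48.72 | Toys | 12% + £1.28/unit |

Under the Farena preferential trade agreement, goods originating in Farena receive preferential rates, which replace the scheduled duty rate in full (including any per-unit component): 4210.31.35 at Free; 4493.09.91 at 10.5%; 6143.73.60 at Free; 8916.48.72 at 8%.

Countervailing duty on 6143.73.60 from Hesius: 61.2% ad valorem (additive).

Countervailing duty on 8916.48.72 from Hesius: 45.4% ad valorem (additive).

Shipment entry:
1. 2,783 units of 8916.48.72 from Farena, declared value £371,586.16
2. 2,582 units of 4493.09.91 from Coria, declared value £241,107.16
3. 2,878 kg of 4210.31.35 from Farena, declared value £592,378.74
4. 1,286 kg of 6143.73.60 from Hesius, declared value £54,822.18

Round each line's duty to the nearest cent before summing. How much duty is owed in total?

£96,540.77

Line 1 (8916.48.72, Farena, 2,783 units, £371,586.16):
Base rate for 8916.48.72 is 12% + £1.28/unit.
Origin Farena qualifies under the Loria–Farena agreement and 8916.48.72 is covered: preferential rate 8% applies instead.
The additional-duty order on 8916.48.72 targets Hesius, not Farena; it does not apply.
Duty = £371,586.16 × 8% = £29,726.89.
Line 2 (4493.09.91, Coria, 2,582 units, £241,107.16):
Base rate for 4493.09.91 is 13%.
4493.09.91 has an FTA preferential rate, but origin Coria is not Farena; base rate stands.
Duty = £241,107.16 × 13% = £31,343.93.
Line 3 (4210.31.35, Farena, 2,878 kg, £592,378.74):
Base rate for 4210.31.35 is 6% + £2.61/kg.
Origin Farena qualifies under the Loria–Farena agreement and 4210.31.35 is covered: preferential rate Free applies instead.
Duty = £592,378.74 × 0% = £0.00.
Line 4 (6143.73.60, Hesius, 1,286 kg, £54,822.18):
Base rate for 6143.73.60 is 3.5%.
6143.73.60 has an FTA preferential rate, but origin Hesius is not Farena; base rate stands.
Additional duty on 6143.73.60 from Hesius: +61.2%. Applied ad valorem rate: 3.5% + 61.2% = 64.7%.
Duty = £54,822.18 × 64.7% = £35,469.95.
Total = £29,726.89 + £31,343.93 + £0.00 + £35,469.95 = £96,540.77.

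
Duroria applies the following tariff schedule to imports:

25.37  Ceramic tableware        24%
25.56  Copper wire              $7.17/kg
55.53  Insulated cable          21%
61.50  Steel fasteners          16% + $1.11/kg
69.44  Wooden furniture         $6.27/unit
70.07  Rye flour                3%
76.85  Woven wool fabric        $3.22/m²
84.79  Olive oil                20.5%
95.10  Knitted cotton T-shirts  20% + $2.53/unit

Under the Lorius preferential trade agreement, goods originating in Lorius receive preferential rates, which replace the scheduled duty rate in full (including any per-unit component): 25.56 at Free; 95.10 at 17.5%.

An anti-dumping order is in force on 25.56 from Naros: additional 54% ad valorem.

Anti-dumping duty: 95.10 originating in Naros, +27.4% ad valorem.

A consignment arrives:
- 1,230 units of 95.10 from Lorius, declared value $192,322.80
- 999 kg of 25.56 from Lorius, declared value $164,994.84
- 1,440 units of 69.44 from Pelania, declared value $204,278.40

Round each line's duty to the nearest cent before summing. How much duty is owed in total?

$42,685.29

Line 1 (95.10, Lorius, 1,230 units, $192,322.80):
Base rate for 95.10 is 20% + $2.53/unit.
Origin Lorius qualifies under the Duroria–Lorius agreement and 95.10 is covered: preferential rate 17.5% applies instead.
The additional-duty order on 95.10 targets Naros, not Lorius; it does not apply.
Duty = $192,322.80 × 17.5% = $33,656.49.
Line 2 (25.56, Lorius, 999 kg, $164,994.84):
Base rate for 25.56 is $7.17/kg.
Origin Lorius qualifies under the Duroria–Lorius agreement and 25.56 is covered: preferential rate Free applies instead.
The additional-duty order on 25.56 targets Naros, not Lorius; it does not apply.
Duty = $164,994.84 × 0% = $0.00.
Line 3 (69.44, Pelania, 1,440 units, $204,278.40):
Base rate for 69.44 is $6.27/unit.
Duty = 1,440 × $6.27 = $9,028.80.
Total = $33,656.49 + $0.00 + $9,028.80 = $42,685.29.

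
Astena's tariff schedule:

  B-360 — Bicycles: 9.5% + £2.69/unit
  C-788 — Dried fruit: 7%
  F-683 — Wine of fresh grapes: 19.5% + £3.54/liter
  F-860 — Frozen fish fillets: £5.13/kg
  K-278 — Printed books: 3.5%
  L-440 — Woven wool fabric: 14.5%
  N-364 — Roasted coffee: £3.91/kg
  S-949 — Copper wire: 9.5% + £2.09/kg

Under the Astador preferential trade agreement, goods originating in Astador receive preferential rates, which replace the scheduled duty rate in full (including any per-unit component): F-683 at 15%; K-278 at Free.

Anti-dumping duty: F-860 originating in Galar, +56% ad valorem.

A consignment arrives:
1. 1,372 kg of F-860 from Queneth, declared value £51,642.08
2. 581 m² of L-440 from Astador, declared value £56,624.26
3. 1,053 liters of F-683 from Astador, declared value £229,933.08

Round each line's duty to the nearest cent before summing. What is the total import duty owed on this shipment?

£49,738.84

Line 1 (F-860, Queneth, 1,372 kg, £51,642.08):
Base rate for F-860 is £5.13/kg.
The additional-duty order on F-860 targets Galar, not Queneth; it does not apply.
Duty = 1,372 × £5.13 = £7,038.36.
Line 2 (L-440, Astador, 581 m², £56,624.26):
Base rate for L-440 is 14.5%.
Origin Astador is the FTA partner but L-440 is not on the preference list; base rate stands.
Duty = £56,624.26 × 14.5% = £8,210.52.
Line 3 (F-683, Astador, 1,053 liters, £229,933.08):
Base rate for F-683 is 19.5% + £3.54/liter.
Origin Astador qualifies under the Astena–Astador agreement and F-683 is covered: preferential rate 15% applies instead.
Duty = £229,933.08 × 15% = £34,489.96.
Total = £7,038.36 + £8,210.52 + £34,489.96 = £49,738.84.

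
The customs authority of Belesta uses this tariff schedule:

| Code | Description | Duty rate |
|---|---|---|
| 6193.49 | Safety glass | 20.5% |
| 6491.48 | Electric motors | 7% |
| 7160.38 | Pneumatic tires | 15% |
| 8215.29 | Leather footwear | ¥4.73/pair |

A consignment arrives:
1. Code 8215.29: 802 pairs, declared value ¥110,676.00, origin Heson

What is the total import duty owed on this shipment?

¥3,793.46

Line 1 (8215.29, Heson, 802 pairs, ¥110,676.00):
Base rate for 8215.29 is ¥4.73/pair.
Duty = 802 × ¥4.73 = ¥3,793.46.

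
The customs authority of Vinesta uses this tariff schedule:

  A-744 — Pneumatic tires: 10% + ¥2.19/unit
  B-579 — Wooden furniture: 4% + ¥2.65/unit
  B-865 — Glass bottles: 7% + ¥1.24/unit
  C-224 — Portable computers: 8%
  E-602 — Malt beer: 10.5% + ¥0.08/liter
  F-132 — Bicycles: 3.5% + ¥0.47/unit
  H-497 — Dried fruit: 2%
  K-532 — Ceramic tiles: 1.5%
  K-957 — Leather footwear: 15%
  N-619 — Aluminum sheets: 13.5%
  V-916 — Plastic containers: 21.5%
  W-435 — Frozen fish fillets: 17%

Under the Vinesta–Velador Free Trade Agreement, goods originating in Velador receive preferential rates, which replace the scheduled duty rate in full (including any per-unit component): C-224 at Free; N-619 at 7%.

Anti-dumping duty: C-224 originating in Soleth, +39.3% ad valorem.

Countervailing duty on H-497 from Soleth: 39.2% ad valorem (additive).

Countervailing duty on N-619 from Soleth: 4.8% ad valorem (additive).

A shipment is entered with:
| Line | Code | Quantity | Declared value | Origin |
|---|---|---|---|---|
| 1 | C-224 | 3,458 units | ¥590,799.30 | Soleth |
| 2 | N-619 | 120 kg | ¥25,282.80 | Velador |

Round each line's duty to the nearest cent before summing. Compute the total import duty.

¥281,217.87

Line 1 (C-224, Soleth, 3,458 units, ¥590,799.30):
Base rate for C-224 is 8%.
C-224 has an FTA preferential rate, but origin Soleth is not Velador; base rate stands.
Additional duty on C-224 from Soleth: +39.3%. Applied ad valorem rate: 8% + 39.3% = 47.3%.
Duty = ¥590,799.30 × 47.3% = ¥279,448.07.
Line 2 (N-619, Velador, 120 kg, ¥25,282.80):
Base rate for N-619 is 13.5%.
Origin Velador qualifies under the Vinesta–Velador agreement and N-619 is covered: preferential rate 7% applies instead.
The additional-duty order on N-619 targets Soleth, not Velador; it does not apply.
Duty = ¥25,282.80 × 7% = ¥1,769.80.
Total = ¥279,448.07 + ¥1,769.80 = ¥281,217.87.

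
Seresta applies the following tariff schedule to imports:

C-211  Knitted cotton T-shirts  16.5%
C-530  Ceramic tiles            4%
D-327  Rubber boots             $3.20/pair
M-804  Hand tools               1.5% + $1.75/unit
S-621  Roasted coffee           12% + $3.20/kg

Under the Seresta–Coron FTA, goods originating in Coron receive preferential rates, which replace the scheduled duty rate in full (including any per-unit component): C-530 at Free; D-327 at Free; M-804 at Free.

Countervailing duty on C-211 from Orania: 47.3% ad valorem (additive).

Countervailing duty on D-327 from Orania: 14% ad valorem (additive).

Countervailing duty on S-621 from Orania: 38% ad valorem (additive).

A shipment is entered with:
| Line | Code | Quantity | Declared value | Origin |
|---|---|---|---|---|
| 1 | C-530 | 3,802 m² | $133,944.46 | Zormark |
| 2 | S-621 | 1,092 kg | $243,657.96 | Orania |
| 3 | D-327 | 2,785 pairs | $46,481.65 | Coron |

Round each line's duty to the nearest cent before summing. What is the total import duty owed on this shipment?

$130,681.16

Line 1 (C-530, Zormark, 3,802 m², $133,944.46):
Base rate for C-530 is 4%.
C-530 has an FTA preferential rate, but origin Zormark is not Coron; base rate stands.
Duty = $133,944.46 × 4% = $5,357.78.
Line 2 (S-621, Orania, 1,092 kg, $243,657.96):
Base rate for S-621 is 12% + $3.20/kg.
Additional duty on S-621 from Orania: +38%. Applied ad valorem rate: 12% + 38% = 50%.
Duty = $243,657.96 × 50% + 1,092 × $3.20 = $125,323.38.
Line 3 (D-327, Coron, 2,785 pairs, $46,481.65):
Base rate for D-327 is $3.20/pair.
Origin Coron qualifies under the Seresta–Coron agreement and D-327 is covered: preferential rate Free applies instead.
The additional-duty order on D-327 targets Orania, not Coron; it does not apply.
Duty = $46,481.65 × 0% = $0.00.
Total = $5,357.78 + $125,323.38 + $0.00 = $130,681.16.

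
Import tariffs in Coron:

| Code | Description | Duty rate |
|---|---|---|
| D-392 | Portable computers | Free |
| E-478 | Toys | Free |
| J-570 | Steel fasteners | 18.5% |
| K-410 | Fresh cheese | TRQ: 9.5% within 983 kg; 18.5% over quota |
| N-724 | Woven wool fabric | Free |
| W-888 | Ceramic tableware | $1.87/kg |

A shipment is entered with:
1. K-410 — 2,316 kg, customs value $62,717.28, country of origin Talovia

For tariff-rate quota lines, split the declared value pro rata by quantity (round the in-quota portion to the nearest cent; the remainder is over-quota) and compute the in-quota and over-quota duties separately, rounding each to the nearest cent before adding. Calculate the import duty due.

Line 1 (K-410, Talovia, 2,316 kg, $62,717.28):
Code K-410 is under a tariff-rate quota (threshold 983 kg). In-quota: 983 kg at 9.5%; over-quota: 1,333 kg at 18.5%.
Pro-rata value split: in-quota = $62,717.28 × 983/2,316 = $26,619.64; over-quota = $62,717.28 − $26,619.64 = $36,097.64.
In-quota duty = $26,619.64 × 9.5% = $2,528.87. Over-quota duty = $36,097.64 × 18.5% = $6,678.06.
Line duty = $2,528.87 + $6,678.06 = $9,206.93.

$9,206.93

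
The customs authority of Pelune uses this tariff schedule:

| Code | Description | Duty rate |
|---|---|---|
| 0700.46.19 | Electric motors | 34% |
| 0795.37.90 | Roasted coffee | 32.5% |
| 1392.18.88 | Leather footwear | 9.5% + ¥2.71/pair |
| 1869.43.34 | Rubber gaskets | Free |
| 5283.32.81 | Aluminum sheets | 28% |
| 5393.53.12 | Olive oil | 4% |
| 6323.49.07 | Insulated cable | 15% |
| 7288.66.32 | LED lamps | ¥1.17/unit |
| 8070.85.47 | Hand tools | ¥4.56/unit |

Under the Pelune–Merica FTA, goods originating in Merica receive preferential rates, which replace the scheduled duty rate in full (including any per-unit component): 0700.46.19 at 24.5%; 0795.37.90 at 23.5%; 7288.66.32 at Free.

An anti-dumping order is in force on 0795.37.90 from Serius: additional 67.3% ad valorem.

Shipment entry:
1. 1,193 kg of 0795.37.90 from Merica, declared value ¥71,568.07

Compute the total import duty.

Line 1 (0795.37.90, Merica, 1,193 kg, ¥71,568.07):
Base rate for 0795.37.90 is 32.5%.
Origin Merica qualifies under the Pelune–Merica agreement and 0795.37.90 is covered: preferential rate 23.5% applies instead.
The additional-duty order on 0795.37.90 targets Serius, not Merica; it does not apply.
Duty = ¥71,568.07 × 23.5% = ¥16,818.50.

¥16,818.50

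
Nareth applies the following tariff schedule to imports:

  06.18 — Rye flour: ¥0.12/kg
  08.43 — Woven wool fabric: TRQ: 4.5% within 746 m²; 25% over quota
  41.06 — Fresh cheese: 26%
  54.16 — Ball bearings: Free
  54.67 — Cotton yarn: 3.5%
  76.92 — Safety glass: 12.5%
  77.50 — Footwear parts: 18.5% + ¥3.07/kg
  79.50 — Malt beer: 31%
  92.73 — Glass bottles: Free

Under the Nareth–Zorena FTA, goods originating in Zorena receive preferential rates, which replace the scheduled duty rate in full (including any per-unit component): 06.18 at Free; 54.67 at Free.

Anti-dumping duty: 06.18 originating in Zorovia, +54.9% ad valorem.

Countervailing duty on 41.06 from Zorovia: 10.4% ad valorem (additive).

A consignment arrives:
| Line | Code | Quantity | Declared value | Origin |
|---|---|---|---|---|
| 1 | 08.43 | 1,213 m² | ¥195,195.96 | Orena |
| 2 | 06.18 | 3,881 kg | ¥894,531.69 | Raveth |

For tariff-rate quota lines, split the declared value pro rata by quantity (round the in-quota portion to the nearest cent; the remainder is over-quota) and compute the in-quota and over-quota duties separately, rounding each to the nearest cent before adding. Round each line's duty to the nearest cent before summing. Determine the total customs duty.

¥24,655.21

Line 1 (08.43, Orena, 1,213 m², ¥195,195.96):
Code 08.43 is under a tariff-rate quota (threshold 746 m²). In-quota: 746 m² at 4.5%; over-quota: 467 m² at 25%.
Pro-rata value split: in-quota = ¥195,195.96 × 746/1,213 = ¥120,046.32; over-quota = ¥195,195.96 − ¥120,046.32 = ¥75,149.64.
In-quota duty = ¥120,046.32 × 4.5% = ¥5,402.08. Over-quota duty = ¥75,149.64 × 25% = ¥18,787.41.
Line duty = ¥5,402.08 + ¥18,787.41 = ¥24,189.49.
Line 2 (06.18, Raveth, 3,881 kg, ¥894,531.69):
Base rate for 06.18 is ¥0.12/kg.
06.18 has an FTA preferential rate, but origin Raveth is not Zorena; base rate stands.
The additional-duty order on 06.18 targets Zorovia, not Raveth; it does not apply.
Duty = 3,881 × ¥0.12 = ¥465.72.
Total = ¥24,189.49 + ¥465.72 = ¥24,655.21.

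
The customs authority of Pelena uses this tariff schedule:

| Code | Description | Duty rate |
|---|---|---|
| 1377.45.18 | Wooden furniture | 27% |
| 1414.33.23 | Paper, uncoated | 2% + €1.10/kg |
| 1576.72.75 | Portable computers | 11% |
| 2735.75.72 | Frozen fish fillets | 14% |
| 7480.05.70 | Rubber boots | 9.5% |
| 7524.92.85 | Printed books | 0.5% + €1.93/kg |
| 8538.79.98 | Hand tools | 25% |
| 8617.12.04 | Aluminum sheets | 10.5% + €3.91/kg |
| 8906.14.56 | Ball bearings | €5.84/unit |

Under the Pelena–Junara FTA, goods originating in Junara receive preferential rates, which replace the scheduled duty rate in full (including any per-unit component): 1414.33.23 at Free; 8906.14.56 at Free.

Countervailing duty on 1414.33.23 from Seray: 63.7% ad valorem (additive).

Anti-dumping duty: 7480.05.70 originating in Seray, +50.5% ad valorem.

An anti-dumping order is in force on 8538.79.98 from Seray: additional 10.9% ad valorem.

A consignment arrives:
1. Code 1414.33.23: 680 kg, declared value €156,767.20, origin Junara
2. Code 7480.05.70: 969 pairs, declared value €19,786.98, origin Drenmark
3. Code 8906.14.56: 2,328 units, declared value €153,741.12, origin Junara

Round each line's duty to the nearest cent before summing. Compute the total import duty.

Line 1 (1414.33.23, Junara, 680 kg, €156,767.20):
Base rate for 1414.33.23 is 2% + €1.10/kg.
Origin Junara qualifies under the Pelena–Junara agreement and 1414.33.23 is covered: preferential rate Free applies instead.
The additional-duty order on 1414.33.23 targets Seray, not Junara; it does not apply.
Duty = €156,767.20 × 0% = €0.00.
Line 2 (7480.05.70, Drenmark, 969 pairs, €19,786.98):
Base rate for 7480.05.70 is 9.5%.
The additional-duty order on 7480.05.70 targets Seray, not Drenmark; it does not apply.
Duty = €19,786.98 × 9.5% = €1,879.76.
Line 3 (8906.14.56, Junara, 2,328 units, €153,741.12):
Base rate for 8906.14.56 is €5.84/unit.
Origin Junara qualifies under the Pelena–Junara agreement and 8906.14.56 is covered: preferential rate Free applies instead.
Duty = €153,741.12 × 0% = €0.00.
Total = €0.00 + €1,879.76 + €0.00 = €1,879.76.

€1,879.76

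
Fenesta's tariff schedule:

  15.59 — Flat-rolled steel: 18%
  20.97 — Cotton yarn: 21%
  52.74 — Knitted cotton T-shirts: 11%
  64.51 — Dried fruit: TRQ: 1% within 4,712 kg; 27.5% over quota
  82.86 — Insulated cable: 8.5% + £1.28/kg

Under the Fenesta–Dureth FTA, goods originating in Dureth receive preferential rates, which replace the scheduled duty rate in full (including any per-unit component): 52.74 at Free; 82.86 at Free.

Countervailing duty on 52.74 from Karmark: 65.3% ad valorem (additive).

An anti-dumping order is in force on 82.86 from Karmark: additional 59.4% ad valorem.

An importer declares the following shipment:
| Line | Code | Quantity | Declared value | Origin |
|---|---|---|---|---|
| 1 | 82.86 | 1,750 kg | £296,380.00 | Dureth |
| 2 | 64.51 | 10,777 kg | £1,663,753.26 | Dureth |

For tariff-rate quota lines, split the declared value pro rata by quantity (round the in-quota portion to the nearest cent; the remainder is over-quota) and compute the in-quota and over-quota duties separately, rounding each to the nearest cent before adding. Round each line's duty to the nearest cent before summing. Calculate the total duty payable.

Line 1 (82.86, Dureth, 1,750 kg, £296,380.00):
Base rate for 82.86 is 8.5% + £1.28/kg.
Origin Dureth qualifies under the Fenesta–Dureth agreement and 82.86 is covered: preferential rate Free applies instead.
The additional-duty order on 82.86 targets Karmark, not Dureth; it does not apply.
Duty = £296,380.00 × 0% = £0.00.
Line 2 (64.51, Dureth, 10,777 kg, £1,663,753.26):
Code 64.51 is under a tariff-rate quota (threshold 4,712 kg). In-quota: 4,712 kg at 1%; over-quota: 6,065 kg at 27.5%.
Pro-rata value split: in-quota = £1,663,753.26 × 4,712/10,777 = £727,438.56; over-quota = £1,663,753.26 − £727,438.56 = £936,314.70.
In-quota duty = £727,438.56 × 1% = £7,274.39. Over-quota duty = £936,314.70 × 27.5% = £257,486.54.
Line duty = £7,274.39 + £257,486.54 = £264,760.93.
Total = £0.00 + £264,760.93 = £264,760.93.

£264,760.93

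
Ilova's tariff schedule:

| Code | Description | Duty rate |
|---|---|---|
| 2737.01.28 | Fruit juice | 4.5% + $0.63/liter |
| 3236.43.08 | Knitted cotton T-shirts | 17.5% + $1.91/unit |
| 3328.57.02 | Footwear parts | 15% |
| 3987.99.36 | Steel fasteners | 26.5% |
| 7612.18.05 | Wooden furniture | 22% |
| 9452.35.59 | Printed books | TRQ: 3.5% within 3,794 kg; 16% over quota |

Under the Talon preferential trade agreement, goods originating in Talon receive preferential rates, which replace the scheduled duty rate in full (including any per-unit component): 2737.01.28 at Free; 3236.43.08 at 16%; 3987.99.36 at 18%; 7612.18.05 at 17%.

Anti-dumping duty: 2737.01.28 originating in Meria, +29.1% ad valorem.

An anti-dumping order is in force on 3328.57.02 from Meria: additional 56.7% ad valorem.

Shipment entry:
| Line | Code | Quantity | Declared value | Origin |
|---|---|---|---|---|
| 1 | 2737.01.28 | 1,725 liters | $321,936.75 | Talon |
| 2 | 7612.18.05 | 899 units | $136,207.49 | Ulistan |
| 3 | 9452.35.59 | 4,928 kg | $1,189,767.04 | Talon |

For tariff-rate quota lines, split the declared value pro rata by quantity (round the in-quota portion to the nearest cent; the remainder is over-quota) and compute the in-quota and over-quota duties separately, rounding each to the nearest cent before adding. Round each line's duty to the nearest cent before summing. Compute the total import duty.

$105,830.20

Line 1 (2737.01.28, Talon, 1,725 liters, $321,936.75):
Base rate for 2737.01.28 is 4.5% + $0.63/liter.
Origin Talon qualifies under the Ilova–Talon agreement and 2737.01.28 is covered: preferential rate Free applies instead.
The additional-duty order on 2737.01.28 targets Meria, not Talon; it does not apply.
Duty = $321,936.75 × 0% = $0.00.
Line 2 (7612.18.05, Ulistan, 899 units, $136,207.49):
Base rate for 7612.18.05 is 22%.
7612.18.05 has an FTA preferential rate, but origin Ulistan is not Talon; base rate stands.
Duty = $136,207.49 × 22% = $29,965.65.
Line 3 (9452.35.59, Talon, 4,928 kg, $1,189,767.04):
Code 9452.35.59 is under a tariff-rate quota (threshold 3,794 kg). In-quota: 3,794 kg at 3.5%; over-quota: 1,134 kg at 16%.
Pro-rata value split: in-quota = $1,189,767.04 × 3,794/4,928 = $915,985.42; over-quota = $1,189,767.04 − $915,985.42 = $273,781.62.
In-quota duty = $915,985.42 × 3.5% = $32,059.49. Over-quota duty = $273,781.62 × 16% = $43,805.06.
Line duty = $32,059.49 + $43,805.06 = $75,864.55.
Total = $0.00 + $29,965.65 + $75,864.55 = $105,830.20.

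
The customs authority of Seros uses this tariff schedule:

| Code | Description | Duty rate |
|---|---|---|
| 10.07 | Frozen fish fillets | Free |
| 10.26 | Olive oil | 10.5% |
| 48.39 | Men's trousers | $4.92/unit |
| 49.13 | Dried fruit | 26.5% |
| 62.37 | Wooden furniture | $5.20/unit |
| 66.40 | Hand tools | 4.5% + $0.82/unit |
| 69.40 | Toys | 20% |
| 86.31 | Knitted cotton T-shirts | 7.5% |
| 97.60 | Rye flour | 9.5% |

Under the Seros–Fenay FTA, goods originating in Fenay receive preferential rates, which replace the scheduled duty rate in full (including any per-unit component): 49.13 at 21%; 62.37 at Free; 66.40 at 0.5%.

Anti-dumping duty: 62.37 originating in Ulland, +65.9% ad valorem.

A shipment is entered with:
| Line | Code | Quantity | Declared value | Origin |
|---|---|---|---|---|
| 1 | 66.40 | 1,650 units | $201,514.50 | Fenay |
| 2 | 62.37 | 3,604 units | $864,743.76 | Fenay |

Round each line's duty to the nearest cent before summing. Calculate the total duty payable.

Line 1 (66.40, Fenay, 1,650 units, $201,514.50):
Base rate for 66.40 is 4.5% + $0.82/unit.
Origin Fenay qualifies under the Seros–Fenay agreement and 66.40 is covered: preferential rate 0.5% applies instead.
Duty = $201,514.50 × 0.5% = $1,007.57.
Line 2 (62.37, Fenay, 3,604 units, $864,743.76):
Base rate for 62.37 is $5.20/unit.
Origin Fenay qualifies under the Seros–Fenay agreement and 62.37 is covered: preferential rate Free applies instead.
The additional-duty order on 62.37 targets Ulland, not Fenay; it does not apply.
Duty = $864,743.76 × 0% = $0.00.
Total = $1,007.57 + $0.00 = $1,007.57.

$1,007.57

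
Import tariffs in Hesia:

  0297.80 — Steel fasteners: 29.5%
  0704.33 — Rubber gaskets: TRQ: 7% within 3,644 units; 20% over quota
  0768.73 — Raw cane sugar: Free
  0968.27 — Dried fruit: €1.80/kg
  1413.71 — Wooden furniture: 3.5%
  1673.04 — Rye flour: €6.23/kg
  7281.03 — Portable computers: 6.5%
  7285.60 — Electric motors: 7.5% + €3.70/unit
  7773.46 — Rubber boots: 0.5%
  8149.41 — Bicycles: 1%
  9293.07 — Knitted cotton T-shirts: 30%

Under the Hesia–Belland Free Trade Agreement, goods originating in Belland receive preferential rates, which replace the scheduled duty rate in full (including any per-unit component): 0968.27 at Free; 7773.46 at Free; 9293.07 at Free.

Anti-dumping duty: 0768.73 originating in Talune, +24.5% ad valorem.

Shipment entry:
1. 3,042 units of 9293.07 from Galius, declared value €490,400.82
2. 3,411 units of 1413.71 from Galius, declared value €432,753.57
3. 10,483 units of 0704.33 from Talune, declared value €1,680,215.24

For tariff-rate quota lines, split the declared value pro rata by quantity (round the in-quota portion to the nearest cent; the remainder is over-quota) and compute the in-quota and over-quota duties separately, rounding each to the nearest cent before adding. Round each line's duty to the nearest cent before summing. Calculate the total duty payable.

€422,381.82

Line 1 (9293.07, Galius, 3,042 units, €490,400.82):
Base rate for 9293.07 is 30%.
9293.07 has an FTA preferential rate, but origin Galius is not Belland; base rate stands.
Duty = €490,400.82 × 30% = €147,120.25.
Line 2 (1413.71, Galius, 3,411 units, €432,753.57):
Base rate for 1413.71 is 3.5%.
Duty = €432,753.57 × 3.5% = €15,146.37.
Line 3 (0704.33, Talune, 10,483 units, €1,680,215.24):
Code 0704.33 is under a tariff-rate quota (threshold 3,644 units). In-quota: 3,644 units at 7%; over-quota: 6,839 units at 20%.
Pro-rata value split: in-quota = €1,680,215.24 × 3,644/10,483 = €584,060.32; over-quota = €1,680,215.24 − €584,060.32 = €1,096,154.92.
In-quota duty = €584,060.32 × 7% = €40,884.22. Over-quota duty = €1,096,154.92 × 20% = €219,230.98.
Line duty = €40,884.22 + €219,230.98 = €260,115.20.
Total = €147,120.25 + €15,146.37 + €260,115.20 = €422,381.82.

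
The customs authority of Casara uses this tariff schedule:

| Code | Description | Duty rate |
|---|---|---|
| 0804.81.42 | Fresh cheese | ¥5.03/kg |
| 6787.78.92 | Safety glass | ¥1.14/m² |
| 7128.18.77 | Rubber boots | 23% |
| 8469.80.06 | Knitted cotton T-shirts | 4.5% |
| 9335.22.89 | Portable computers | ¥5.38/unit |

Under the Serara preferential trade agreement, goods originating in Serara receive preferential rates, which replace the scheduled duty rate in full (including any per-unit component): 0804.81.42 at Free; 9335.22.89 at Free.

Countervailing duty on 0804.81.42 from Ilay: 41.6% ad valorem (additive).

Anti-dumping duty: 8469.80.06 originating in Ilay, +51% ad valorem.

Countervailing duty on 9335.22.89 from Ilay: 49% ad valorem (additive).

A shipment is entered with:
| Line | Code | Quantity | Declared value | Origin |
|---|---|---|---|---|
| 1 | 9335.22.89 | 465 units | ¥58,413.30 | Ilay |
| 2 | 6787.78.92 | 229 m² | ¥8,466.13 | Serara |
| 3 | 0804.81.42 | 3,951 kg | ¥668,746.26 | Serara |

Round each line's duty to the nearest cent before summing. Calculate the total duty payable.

Line 1 (9335.22.89, Ilay, 465 units, ¥58,413.30):
Base rate for 9335.22.89 is ¥5.38/unit.
9335.22.89 has an FTA preferential rate, but origin Ilay is not Serara; base rate stands.
Additional duty on 9335.22.89 from Ilay: +49% ad valorem. Applied ad valorem rate = 49%.
Duty = ¥58,413.30 × 49% + 465 × ¥5.38 = ¥31,124.22.
Line 2 (6787.78.92, Serara, 229 m², ¥8,466.13):
Base rate for 6787.78.92 is ¥1.14/m².
Origin Serara is the FTA partner but 6787.78.92 is not on the preference list; base rate stands.
Duty = 229 × ¥1.14 = ¥261.06.
Line 3 (0804.81.42, Serara, 3,951 kg, ¥668,746.26):
Base rate for 0804.81.42 is ¥5.03/kg.
Origin Serara qualifies under the Casara–Serara agreement and 0804.81.42 is covered: preferential rate Free applies instead.
The additional-duty order on 0804.81.42 targets Ilay, not Serara; it does not apply.
Duty = ¥668,746.26 × 0% = ¥0.00.
Total = ¥31,124.22 + ¥261.06 + ¥0.00 = ¥31,385.28.

¥31,385.28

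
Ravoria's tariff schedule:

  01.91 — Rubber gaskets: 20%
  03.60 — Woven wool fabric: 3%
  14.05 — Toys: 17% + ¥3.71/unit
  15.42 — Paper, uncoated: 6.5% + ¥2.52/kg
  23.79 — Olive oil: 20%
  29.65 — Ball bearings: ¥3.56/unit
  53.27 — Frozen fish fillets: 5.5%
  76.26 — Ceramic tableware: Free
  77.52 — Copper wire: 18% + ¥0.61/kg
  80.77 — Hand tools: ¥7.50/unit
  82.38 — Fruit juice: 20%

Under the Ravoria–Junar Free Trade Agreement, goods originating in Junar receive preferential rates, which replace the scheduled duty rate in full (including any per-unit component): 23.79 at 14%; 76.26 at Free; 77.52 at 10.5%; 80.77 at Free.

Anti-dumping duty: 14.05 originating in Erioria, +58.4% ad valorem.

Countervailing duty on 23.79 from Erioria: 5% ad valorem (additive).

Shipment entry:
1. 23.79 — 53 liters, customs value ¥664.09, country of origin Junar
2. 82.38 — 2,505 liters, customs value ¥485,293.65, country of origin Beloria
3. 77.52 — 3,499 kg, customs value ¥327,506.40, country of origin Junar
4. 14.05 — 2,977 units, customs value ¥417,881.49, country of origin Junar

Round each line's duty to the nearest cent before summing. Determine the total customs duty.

Line 1 (23.79, Junar, 53 liters, ¥664.09):
Base rate for 23.79 is 20%.
Origin Junar qualifies under the Ravoria–Junar agreement and 23.79 is covered: preferential rate 14% applies instead.
The additional-duty order on 23.79 targets Erioria, not Junar; it does not apply.
Duty = ¥664.09 × 14% = ¥92.97.
Line 2 (82.38, Beloria, 2,505 liters, ¥485,293.65):
Base rate for 82.38 is 20%.
Duty = ¥485,293.65 × 20% = ¥97,058.73.
Line 3 (77.52, Junar, 3,499 kg, ¥327,506.40):
Base rate for 77.52 is 18% + ¥0.61/kg.
Origin Junar qualifies under the Ravoria–Junar agreement and 77.52 is covered: preferential rate 10.5% applies instead.
Duty = ¥327,506.40 × 10.5% = ¥34,388.17.
Line 4 (14.05, Junar, 2,977 units, ¥417,881.49):
Base rate for 14.05 is 17% + ¥3.71/unit.
Origin Junar is the FTA partner but 14.05 is not on the preference list; base rate stands.
The additional-duty order on 14.05 targets Erioria, not Junar; it does not apply.
Duty = ¥417,881.49 × 17% + 2,977 × ¥3.71 = ¥82,084.52.
Total = ¥92.97 + ¥97,058.73 + ¥34,388.17 + ¥82,084.52 = ¥213,624.39.

¥213,624.39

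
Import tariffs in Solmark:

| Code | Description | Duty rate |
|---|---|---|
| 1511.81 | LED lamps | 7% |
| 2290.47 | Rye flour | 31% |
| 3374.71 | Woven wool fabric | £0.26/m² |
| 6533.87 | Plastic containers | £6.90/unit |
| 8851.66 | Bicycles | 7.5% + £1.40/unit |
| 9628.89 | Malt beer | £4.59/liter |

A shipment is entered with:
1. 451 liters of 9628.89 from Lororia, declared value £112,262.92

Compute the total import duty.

Line 1 (9628.89, Lororia, 451 liters, £112,262.92):
Base rate for 9628.89 is £4.59/liter.
Duty = 451 × £4.59 = £2,070.09.

£2,070.09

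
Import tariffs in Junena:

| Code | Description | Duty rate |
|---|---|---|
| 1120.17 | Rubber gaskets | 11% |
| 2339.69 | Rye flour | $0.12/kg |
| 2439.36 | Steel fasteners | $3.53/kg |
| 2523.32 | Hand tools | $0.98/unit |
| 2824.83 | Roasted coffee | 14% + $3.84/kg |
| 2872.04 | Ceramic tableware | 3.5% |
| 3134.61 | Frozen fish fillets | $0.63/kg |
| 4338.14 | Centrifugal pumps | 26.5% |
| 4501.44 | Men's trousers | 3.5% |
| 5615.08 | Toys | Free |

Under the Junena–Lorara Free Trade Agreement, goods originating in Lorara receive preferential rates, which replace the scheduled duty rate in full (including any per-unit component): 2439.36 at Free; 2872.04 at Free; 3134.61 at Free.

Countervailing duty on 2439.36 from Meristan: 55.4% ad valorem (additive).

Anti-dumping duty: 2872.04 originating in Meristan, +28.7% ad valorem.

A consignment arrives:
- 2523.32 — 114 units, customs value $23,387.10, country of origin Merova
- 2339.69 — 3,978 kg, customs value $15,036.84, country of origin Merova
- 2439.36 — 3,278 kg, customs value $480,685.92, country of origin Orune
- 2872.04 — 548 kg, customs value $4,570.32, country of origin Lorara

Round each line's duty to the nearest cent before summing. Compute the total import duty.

$12,160.42

Line 1 (2523.32, Merova, 114 units, $23,387.10):
Base rate for 2523.32 is $0.98/unit.
Duty = 114 × $0.98 = $111.72.
Line 2 (2339.69, Merova, 3,978 kg, $15,036.84):
Base rate for 2339.69 is $0.12/kg.
Duty = 3,978 × $0.12 = $477.36.
Line 3 (2439.36, Orune, 3,278 kg, $480,685.92):
Base rate for 2439.36 is $3.53/kg.
2439.36 has an FTA preferential rate, but origin Orune is not Lorara; base rate stands.
The additional-duty order on 2439.36 targets Meristan, not Orune; it does not apply.
Duty = 3,278 × $3.53 = $11,571.34.
Line 4 (2872.04, Lorara, 548 kg, $4,570.32):
Base rate for 2872.04 is 3.5%.
Origin Lorara qualifies under the Junena–Lorara agreement and 2872.04 is covered: preferential rate Free applies instead.
The additional-duty order on 2872.04 targets Meristan, not Lorara; it does not apply.
Duty = $4,570.32 × 0% = $0.00.
Total = $111.72 + $477.36 + $11,571.34 + $0.00 = $12,160.42.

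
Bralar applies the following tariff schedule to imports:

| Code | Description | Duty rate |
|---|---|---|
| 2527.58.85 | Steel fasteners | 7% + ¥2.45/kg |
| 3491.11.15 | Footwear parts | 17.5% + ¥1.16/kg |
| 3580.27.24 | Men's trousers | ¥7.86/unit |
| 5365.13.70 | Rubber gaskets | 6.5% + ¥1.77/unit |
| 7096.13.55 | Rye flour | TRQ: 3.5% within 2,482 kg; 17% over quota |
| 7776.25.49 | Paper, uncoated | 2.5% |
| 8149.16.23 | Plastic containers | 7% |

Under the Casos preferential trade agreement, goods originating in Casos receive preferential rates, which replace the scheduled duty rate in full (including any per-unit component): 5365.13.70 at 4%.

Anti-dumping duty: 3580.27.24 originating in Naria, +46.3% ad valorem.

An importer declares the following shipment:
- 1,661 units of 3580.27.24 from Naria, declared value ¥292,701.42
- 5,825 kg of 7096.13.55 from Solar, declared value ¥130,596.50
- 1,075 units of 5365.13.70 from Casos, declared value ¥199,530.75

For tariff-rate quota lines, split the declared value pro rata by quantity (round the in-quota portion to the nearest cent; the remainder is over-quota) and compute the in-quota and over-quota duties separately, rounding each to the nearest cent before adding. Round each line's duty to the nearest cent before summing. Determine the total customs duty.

¥171,246.59

Line 1 (3580.27.24, Naria, 1,661 units, ¥292,701.42):
Base rate for 3580.27.24 is ¥7.86/unit.
Additional duty on 3580.27.24 from Naria: +46.3% ad valorem. Applied ad valorem rate = 46.3%.
Duty = ¥292,701.42 × 46.3% + 1,661 × ¥7.86 = ¥148,576.22.
Line 2 (7096.13.55, Solar, 5,825 kg, ¥130,596.50):
Code 7096.13.55 is under a tariff-rate quota (threshold 2,482 kg). In-quota: 2,482 kg at 3.5%; over-quota: 3,343 kg at 17%.
Pro-rata value split: in-quota = ¥130,596.50 × 2,482/5,825 = ¥55,646.44; over-quota = ¥130,596.50 − ¥55,646.44 = ¥74,950.06.
In-quota duty = ¥55,646.44 × 3.5% = ¥1,947.63. Over-quota duty = ¥74,950.06 × 17% = ¥12,741.51.
Line duty = ¥1,947.63 + ¥12,741.51 = ¥14,689.14.
Line 3 (5365.13.70, Casos, 1,075 units, ¥199,530.75):
Base rate for 5365.13.70 is 6.5% + ¥1.77/unit.
Origin Casos qualifies under the Bralar–Casos agreement and 5365.13.70 is covered: preferential rate 4% applies instead.
Duty = ¥199,530.75 × 4% = ¥7,981.23.
Total = ¥148,576.22 + ¥14,689.14 + ¥7,981.23 = ¥171,246.59.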